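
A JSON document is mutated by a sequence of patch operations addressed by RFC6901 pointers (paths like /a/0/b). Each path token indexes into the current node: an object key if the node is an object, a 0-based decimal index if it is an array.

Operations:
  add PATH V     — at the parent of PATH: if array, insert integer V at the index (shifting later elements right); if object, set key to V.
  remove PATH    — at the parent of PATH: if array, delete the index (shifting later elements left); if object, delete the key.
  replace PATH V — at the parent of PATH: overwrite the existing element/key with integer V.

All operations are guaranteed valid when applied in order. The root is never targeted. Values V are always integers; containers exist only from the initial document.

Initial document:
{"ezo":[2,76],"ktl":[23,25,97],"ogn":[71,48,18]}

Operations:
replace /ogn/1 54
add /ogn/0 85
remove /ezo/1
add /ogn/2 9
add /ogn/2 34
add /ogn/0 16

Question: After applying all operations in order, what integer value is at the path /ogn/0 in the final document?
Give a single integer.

Answer: 16

Derivation:
After op 1 (replace /ogn/1 54): {"ezo":[2,76],"ktl":[23,25,97],"ogn":[71,54,18]}
After op 2 (add /ogn/0 85): {"ezo":[2,76],"ktl":[23,25,97],"ogn":[85,71,54,18]}
After op 3 (remove /ezo/1): {"ezo":[2],"ktl":[23,25,97],"ogn":[85,71,54,18]}
After op 4 (add /ogn/2 9): {"ezo":[2],"ktl":[23,25,97],"ogn":[85,71,9,54,18]}
After op 5 (add /ogn/2 34): {"ezo":[2],"ktl":[23,25,97],"ogn":[85,71,34,9,54,18]}
After op 6 (add /ogn/0 16): {"ezo":[2],"ktl":[23,25,97],"ogn":[16,85,71,34,9,54,18]}
Value at /ogn/0: 16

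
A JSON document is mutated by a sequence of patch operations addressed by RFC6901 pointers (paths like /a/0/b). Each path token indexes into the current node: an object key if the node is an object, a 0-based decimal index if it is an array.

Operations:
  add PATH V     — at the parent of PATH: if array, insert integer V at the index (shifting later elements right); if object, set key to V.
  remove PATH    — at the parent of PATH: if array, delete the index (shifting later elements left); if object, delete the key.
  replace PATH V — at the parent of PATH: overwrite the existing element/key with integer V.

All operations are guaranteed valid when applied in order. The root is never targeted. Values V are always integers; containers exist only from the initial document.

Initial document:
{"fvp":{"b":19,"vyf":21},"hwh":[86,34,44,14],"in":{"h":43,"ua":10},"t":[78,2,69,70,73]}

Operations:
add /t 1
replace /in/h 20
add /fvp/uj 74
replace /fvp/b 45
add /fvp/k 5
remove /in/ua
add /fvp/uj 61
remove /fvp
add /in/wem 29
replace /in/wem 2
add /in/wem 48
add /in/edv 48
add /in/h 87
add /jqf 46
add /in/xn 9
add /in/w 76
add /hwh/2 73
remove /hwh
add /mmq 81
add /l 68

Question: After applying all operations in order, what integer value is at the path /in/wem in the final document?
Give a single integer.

After op 1 (add /t 1): {"fvp":{"b":19,"vyf":21},"hwh":[86,34,44,14],"in":{"h":43,"ua":10},"t":1}
After op 2 (replace /in/h 20): {"fvp":{"b":19,"vyf":21},"hwh":[86,34,44,14],"in":{"h":20,"ua":10},"t":1}
After op 3 (add /fvp/uj 74): {"fvp":{"b":19,"uj":74,"vyf":21},"hwh":[86,34,44,14],"in":{"h":20,"ua":10},"t":1}
After op 4 (replace /fvp/b 45): {"fvp":{"b":45,"uj":74,"vyf":21},"hwh":[86,34,44,14],"in":{"h":20,"ua":10},"t":1}
After op 5 (add /fvp/k 5): {"fvp":{"b":45,"k":5,"uj":74,"vyf":21},"hwh":[86,34,44,14],"in":{"h":20,"ua":10},"t":1}
After op 6 (remove /in/ua): {"fvp":{"b":45,"k":5,"uj":74,"vyf":21},"hwh":[86,34,44,14],"in":{"h":20},"t":1}
After op 7 (add /fvp/uj 61): {"fvp":{"b":45,"k":5,"uj":61,"vyf":21},"hwh":[86,34,44,14],"in":{"h":20},"t":1}
After op 8 (remove /fvp): {"hwh":[86,34,44,14],"in":{"h":20},"t":1}
After op 9 (add /in/wem 29): {"hwh":[86,34,44,14],"in":{"h":20,"wem":29},"t":1}
After op 10 (replace /in/wem 2): {"hwh":[86,34,44,14],"in":{"h":20,"wem":2},"t":1}
After op 11 (add /in/wem 48): {"hwh":[86,34,44,14],"in":{"h":20,"wem":48},"t":1}
After op 12 (add /in/edv 48): {"hwh":[86,34,44,14],"in":{"edv":48,"h":20,"wem":48},"t":1}
After op 13 (add /in/h 87): {"hwh":[86,34,44,14],"in":{"edv":48,"h":87,"wem":48},"t":1}
After op 14 (add /jqf 46): {"hwh":[86,34,44,14],"in":{"edv":48,"h":87,"wem":48},"jqf":46,"t":1}
After op 15 (add /in/xn 9): {"hwh":[86,34,44,14],"in":{"edv":48,"h":87,"wem":48,"xn":9},"jqf":46,"t":1}
After op 16 (add /in/w 76): {"hwh":[86,34,44,14],"in":{"edv":48,"h":87,"w":76,"wem":48,"xn":9},"jqf":46,"t":1}
After op 17 (add /hwh/2 73): {"hwh":[86,34,73,44,14],"in":{"edv":48,"h":87,"w":76,"wem":48,"xn":9},"jqf":46,"t":1}
After op 18 (remove /hwh): {"in":{"edv":48,"h":87,"w":76,"wem":48,"xn":9},"jqf":46,"t":1}
After op 19 (add /mmq 81): {"in":{"edv":48,"h":87,"w":76,"wem":48,"xn":9},"jqf":46,"mmq":81,"t":1}
After op 20 (add /l 68): {"in":{"edv":48,"h":87,"w":76,"wem":48,"xn":9},"jqf":46,"l":68,"mmq":81,"t":1}
Value at /in/wem: 48

Answer: 48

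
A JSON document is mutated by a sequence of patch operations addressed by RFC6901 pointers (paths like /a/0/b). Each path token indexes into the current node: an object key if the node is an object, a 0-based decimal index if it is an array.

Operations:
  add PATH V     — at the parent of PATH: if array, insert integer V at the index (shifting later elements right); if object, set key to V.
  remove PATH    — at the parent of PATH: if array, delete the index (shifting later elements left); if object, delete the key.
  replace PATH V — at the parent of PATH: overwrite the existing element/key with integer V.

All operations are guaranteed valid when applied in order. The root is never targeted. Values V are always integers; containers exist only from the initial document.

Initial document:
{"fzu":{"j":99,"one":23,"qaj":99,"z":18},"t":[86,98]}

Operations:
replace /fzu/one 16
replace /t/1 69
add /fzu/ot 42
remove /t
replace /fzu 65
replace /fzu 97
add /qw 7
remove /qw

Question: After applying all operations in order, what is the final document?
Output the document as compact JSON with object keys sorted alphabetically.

Answer: {"fzu":97}

Derivation:
After op 1 (replace /fzu/one 16): {"fzu":{"j":99,"one":16,"qaj":99,"z":18},"t":[86,98]}
After op 2 (replace /t/1 69): {"fzu":{"j":99,"one":16,"qaj":99,"z":18},"t":[86,69]}
After op 3 (add /fzu/ot 42): {"fzu":{"j":99,"one":16,"ot":42,"qaj":99,"z":18},"t":[86,69]}
After op 4 (remove /t): {"fzu":{"j":99,"one":16,"ot":42,"qaj":99,"z":18}}
After op 5 (replace /fzu 65): {"fzu":65}
After op 6 (replace /fzu 97): {"fzu":97}
After op 7 (add /qw 7): {"fzu":97,"qw":7}
After op 8 (remove /qw): {"fzu":97}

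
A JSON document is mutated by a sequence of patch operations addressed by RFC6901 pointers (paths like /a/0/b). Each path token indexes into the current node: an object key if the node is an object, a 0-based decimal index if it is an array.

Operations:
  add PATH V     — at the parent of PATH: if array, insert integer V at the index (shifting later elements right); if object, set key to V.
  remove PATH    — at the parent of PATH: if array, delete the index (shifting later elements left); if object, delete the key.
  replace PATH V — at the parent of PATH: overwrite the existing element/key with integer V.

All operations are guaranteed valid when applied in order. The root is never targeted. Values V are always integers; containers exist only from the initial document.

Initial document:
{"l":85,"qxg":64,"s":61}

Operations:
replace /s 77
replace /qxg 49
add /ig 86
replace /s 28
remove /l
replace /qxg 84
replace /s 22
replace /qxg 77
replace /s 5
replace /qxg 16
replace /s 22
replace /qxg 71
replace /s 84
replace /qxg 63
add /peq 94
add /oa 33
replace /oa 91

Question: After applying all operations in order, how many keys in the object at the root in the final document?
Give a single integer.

After op 1 (replace /s 77): {"l":85,"qxg":64,"s":77}
After op 2 (replace /qxg 49): {"l":85,"qxg":49,"s":77}
After op 3 (add /ig 86): {"ig":86,"l":85,"qxg":49,"s":77}
After op 4 (replace /s 28): {"ig":86,"l":85,"qxg":49,"s":28}
After op 5 (remove /l): {"ig":86,"qxg":49,"s":28}
After op 6 (replace /qxg 84): {"ig":86,"qxg":84,"s":28}
After op 7 (replace /s 22): {"ig":86,"qxg":84,"s":22}
After op 8 (replace /qxg 77): {"ig":86,"qxg":77,"s":22}
After op 9 (replace /s 5): {"ig":86,"qxg":77,"s":5}
After op 10 (replace /qxg 16): {"ig":86,"qxg":16,"s":5}
After op 11 (replace /s 22): {"ig":86,"qxg":16,"s":22}
After op 12 (replace /qxg 71): {"ig":86,"qxg":71,"s":22}
After op 13 (replace /s 84): {"ig":86,"qxg":71,"s":84}
After op 14 (replace /qxg 63): {"ig":86,"qxg":63,"s":84}
After op 15 (add /peq 94): {"ig":86,"peq":94,"qxg":63,"s":84}
After op 16 (add /oa 33): {"ig":86,"oa":33,"peq":94,"qxg":63,"s":84}
After op 17 (replace /oa 91): {"ig":86,"oa":91,"peq":94,"qxg":63,"s":84}
Size at the root: 5

Answer: 5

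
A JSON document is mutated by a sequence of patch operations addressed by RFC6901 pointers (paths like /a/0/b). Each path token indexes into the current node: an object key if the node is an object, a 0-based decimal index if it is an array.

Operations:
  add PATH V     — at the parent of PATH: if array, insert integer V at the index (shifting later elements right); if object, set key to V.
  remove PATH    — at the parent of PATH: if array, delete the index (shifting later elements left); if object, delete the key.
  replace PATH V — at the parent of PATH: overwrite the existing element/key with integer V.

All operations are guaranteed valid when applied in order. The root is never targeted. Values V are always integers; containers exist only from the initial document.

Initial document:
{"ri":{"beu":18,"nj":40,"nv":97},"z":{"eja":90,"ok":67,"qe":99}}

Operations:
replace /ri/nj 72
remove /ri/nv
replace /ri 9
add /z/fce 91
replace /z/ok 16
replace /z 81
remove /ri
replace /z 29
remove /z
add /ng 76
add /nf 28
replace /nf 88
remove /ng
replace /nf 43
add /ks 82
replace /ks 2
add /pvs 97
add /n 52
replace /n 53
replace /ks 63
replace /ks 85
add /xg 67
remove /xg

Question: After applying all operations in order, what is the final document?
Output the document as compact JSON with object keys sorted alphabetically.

After op 1 (replace /ri/nj 72): {"ri":{"beu":18,"nj":72,"nv":97},"z":{"eja":90,"ok":67,"qe":99}}
After op 2 (remove /ri/nv): {"ri":{"beu":18,"nj":72},"z":{"eja":90,"ok":67,"qe":99}}
After op 3 (replace /ri 9): {"ri":9,"z":{"eja":90,"ok":67,"qe":99}}
After op 4 (add /z/fce 91): {"ri":9,"z":{"eja":90,"fce":91,"ok":67,"qe":99}}
After op 5 (replace /z/ok 16): {"ri":9,"z":{"eja":90,"fce":91,"ok":16,"qe":99}}
After op 6 (replace /z 81): {"ri":9,"z":81}
After op 7 (remove /ri): {"z":81}
After op 8 (replace /z 29): {"z":29}
After op 9 (remove /z): {}
After op 10 (add /ng 76): {"ng":76}
After op 11 (add /nf 28): {"nf":28,"ng":76}
After op 12 (replace /nf 88): {"nf":88,"ng":76}
After op 13 (remove /ng): {"nf":88}
After op 14 (replace /nf 43): {"nf":43}
After op 15 (add /ks 82): {"ks":82,"nf":43}
After op 16 (replace /ks 2): {"ks":2,"nf":43}
After op 17 (add /pvs 97): {"ks":2,"nf":43,"pvs":97}
After op 18 (add /n 52): {"ks":2,"n":52,"nf":43,"pvs":97}
After op 19 (replace /n 53): {"ks":2,"n":53,"nf":43,"pvs":97}
After op 20 (replace /ks 63): {"ks":63,"n":53,"nf":43,"pvs":97}
After op 21 (replace /ks 85): {"ks":85,"n":53,"nf":43,"pvs":97}
After op 22 (add /xg 67): {"ks":85,"n":53,"nf":43,"pvs":97,"xg":67}
After op 23 (remove /xg): {"ks":85,"n":53,"nf":43,"pvs":97}

Answer: {"ks":85,"n":53,"nf":43,"pvs":97}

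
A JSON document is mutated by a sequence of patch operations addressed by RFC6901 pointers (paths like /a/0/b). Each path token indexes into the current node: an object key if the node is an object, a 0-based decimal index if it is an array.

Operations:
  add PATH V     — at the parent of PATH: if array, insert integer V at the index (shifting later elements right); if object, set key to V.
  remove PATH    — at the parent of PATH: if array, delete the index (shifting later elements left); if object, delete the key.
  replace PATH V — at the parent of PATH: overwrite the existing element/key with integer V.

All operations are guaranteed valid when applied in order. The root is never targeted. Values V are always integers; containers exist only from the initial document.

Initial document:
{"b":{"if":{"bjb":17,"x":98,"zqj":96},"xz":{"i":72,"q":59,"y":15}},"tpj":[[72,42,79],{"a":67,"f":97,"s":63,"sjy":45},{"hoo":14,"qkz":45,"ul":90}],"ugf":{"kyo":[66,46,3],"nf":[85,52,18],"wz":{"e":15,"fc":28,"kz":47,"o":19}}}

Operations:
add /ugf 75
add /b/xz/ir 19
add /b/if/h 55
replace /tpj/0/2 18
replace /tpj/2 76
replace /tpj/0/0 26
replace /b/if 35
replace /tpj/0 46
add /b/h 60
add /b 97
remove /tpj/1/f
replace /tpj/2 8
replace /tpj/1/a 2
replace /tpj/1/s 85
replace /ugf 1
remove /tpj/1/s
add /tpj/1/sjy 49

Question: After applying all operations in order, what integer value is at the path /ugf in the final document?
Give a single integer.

Answer: 1

Derivation:
After op 1 (add /ugf 75): {"b":{"if":{"bjb":17,"x":98,"zqj":96},"xz":{"i":72,"q":59,"y":15}},"tpj":[[72,42,79],{"a":67,"f":97,"s":63,"sjy":45},{"hoo":14,"qkz":45,"ul":90}],"ugf":75}
After op 2 (add /b/xz/ir 19): {"b":{"if":{"bjb":17,"x":98,"zqj":96},"xz":{"i":72,"ir":19,"q":59,"y":15}},"tpj":[[72,42,79],{"a":67,"f":97,"s":63,"sjy":45},{"hoo":14,"qkz":45,"ul":90}],"ugf":75}
After op 3 (add /b/if/h 55): {"b":{"if":{"bjb":17,"h":55,"x":98,"zqj":96},"xz":{"i":72,"ir":19,"q":59,"y":15}},"tpj":[[72,42,79],{"a":67,"f":97,"s":63,"sjy":45},{"hoo":14,"qkz":45,"ul":90}],"ugf":75}
After op 4 (replace /tpj/0/2 18): {"b":{"if":{"bjb":17,"h":55,"x":98,"zqj":96},"xz":{"i":72,"ir":19,"q":59,"y":15}},"tpj":[[72,42,18],{"a":67,"f":97,"s":63,"sjy":45},{"hoo":14,"qkz":45,"ul":90}],"ugf":75}
After op 5 (replace /tpj/2 76): {"b":{"if":{"bjb":17,"h":55,"x":98,"zqj":96},"xz":{"i":72,"ir":19,"q":59,"y":15}},"tpj":[[72,42,18],{"a":67,"f":97,"s":63,"sjy":45},76],"ugf":75}
After op 6 (replace /tpj/0/0 26): {"b":{"if":{"bjb":17,"h":55,"x":98,"zqj":96},"xz":{"i":72,"ir":19,"q":59,"y":15}},"tpj":[[26,42,18],{"a":67,"f":97,"s":63,"sjy":45},76],"ugf":75}
After op 7 (replace /b/if 35): {"b":{"if":35,"xz":{"i":72,"ir":19,"q":59,"y":15}},"tpj":[[26,42,18],{"a":67,"f":97,"s":63,"sjy":45},76],"ugf":75}
After op 8 (replace /tpj/0 46): {"b":{"if":35,"xz":{"i":72,"ir":19,"q":59,"y":15}},"tpj":[46,{"a":67,"f":97,"s":63,"sjy":45},76],"ugf":75}
After op 9 (add /b/h 60): {"b":{"h":60,"if":35,"xz":{"i":72,"ir":19,"q":59,"y":15}},"tpj":[46,{"a":67,"f":97,"s":63,"sjy":45},76],"ugf":75}
After op 10 (add /b 97): {"b":97,"tpj":[46,{"a":67,"f":97,"s":63,"sjy":45},76],"ugf":75}
After op 11 (remove /tpj/1/f): {"b":97,"tpj":[46,{"a":67,"s":63,"sjy":45},76],"ugf":75}
After op 12 (replace /tpj/2 8): {"b":97,"tpj":[46,{"a":67,"s":63,"sjy":45},8],"ugf":75}
After op 13 (replace /tpj/1/a 2): {"b":97,"tpj":[46,{"a":2,"s":63,"sjy":45},8],"ugf":75}
After op 14 (replace /tpj/1/s 85): {"b":97,"tpj":[46,{"a":2,"s":85,"sjy":45},8],"ugf":75}
After op 15 (replace /ugf 1): {"b":97,"tpj":[46,{"a":2,"s":85,"sjy":45},8],"ugf":1}
After op 16 (remove /tpj/1/s): {"b":97,"tpj":[46,{"a":2,"sjy":45},8],"ugf":1}
After op 17 (add /tpj/1/sjy 49): {"b":97,"tpj":[46,{"a":2,"sjy":49},8],"ugf":1}
Value at /ugf: 1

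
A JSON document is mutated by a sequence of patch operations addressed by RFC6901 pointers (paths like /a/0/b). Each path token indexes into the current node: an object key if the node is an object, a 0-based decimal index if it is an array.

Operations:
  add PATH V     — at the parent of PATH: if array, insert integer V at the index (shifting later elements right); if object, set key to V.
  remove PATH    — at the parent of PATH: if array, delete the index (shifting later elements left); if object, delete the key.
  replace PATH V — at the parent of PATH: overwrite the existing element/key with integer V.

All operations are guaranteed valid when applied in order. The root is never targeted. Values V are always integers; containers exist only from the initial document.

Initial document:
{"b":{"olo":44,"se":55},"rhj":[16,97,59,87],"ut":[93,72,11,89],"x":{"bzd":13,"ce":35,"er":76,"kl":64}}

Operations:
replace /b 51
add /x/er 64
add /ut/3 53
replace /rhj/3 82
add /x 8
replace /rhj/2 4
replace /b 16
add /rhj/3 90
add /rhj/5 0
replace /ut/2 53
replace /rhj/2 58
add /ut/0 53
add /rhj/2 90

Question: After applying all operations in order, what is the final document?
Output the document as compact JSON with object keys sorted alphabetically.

After op 1 (replace /b 51): {"b":51,"rhj":[16,97,59,87],"ut":[93,72,11,89],"x":{"bzd":13,"ce":35,"er":76,"kl":64}}
After op 2 (add /x/er 64): {"b":51,"rhj":[16,97,59,87],"ut":[93,72,11,89],"x":{"bzd":13,"ce":35,"er":64,"kl":64}}
After op 3 (add /ut/3 53): {"b":51,"rhj":[16,97,59,87],"ut":[93,72,11,53,89],"x":{"bzd":13,"ce":35,"er":64,"kl":64}}
After op 4 (replace /rhj/3 82): {"b":51,"rhj":[16,97,59,82],"ut":[93,72,11,53,89],"x":{"bzd":13,"ce":35,"er":64,"kl":64}}
After op 5 (add /x 8): {"b":51,"rhj":[16,97,59,82],"ut":[93,72,11,53,89],"x":8}
After op 6 (replace /rhj/2 4): {"b":51,"rhj":[16,97,4,82],"ut":[93,72,11,53,89],"x":8}
After op 7 (replace /b 16): {"b":16,"rhj":[16,97,4,82],"ut":[93,72,11,53,89],"x":8}
After op 8 (add /rhj/3 90): {"b":16,"rhj":[16,97,4,90,82],"ut":[93,72,11,53,89],"x":8}
After op 9 (add /rhj/5 0): {"b":16,"rhj":[16,97,4,90,82,0],"ut":[93,72,11,53,89],"x":8}
After op 10 (replace /ut/2 53): {"b":16,"rhj":[16,97,4,90,82,0],"ut":[93,72,53,53,89],"x":8}
After op 11 (replace /rhj/2 58): {"b":16,"rhj":[16,97,58,90,82,0],"ut":[93,72,53,53,89],"x":8}
After op 12 (add /ut/0 53): {"b":16,"rhj":[16,97,58,90,82,0],"ut":[53,93,72,53,53,89],"x":8}
After op 13 (add /rhj/2 90): {"b":16,"rhj":[16,97,90,58,90,82,0],"ut":[53,93,72,53,53,89],"x":8}

Answer: {"b":16,"rhj":[16,97,90,58,90,82,0],"ut":[53,93,72,53,53,89],"x":8}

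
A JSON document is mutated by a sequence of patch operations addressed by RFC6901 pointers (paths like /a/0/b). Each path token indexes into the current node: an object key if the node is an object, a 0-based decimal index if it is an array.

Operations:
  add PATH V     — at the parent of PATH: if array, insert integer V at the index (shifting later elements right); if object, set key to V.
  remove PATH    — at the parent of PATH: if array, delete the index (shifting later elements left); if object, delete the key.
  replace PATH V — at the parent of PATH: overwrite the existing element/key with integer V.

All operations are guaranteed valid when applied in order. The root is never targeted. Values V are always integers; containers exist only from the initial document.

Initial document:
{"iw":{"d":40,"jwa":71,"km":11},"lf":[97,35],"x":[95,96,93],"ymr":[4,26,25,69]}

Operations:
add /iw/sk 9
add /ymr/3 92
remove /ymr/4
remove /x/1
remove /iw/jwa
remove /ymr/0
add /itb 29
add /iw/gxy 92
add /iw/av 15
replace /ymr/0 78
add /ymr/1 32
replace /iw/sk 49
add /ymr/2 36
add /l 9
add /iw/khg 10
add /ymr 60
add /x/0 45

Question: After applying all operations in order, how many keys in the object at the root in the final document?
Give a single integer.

After op 1 (add /iw/sk 9): {"iw":{"d":40,"jwa":71,"km":11,"sk":9},"lf":[97,35],"x":[95,96,93],"ymr":[4,26,25,69]}
After op 2 (add /ymr/3 92): {"iw":{"d":40,"jwa":71,"km":11,"sk":9},"lf":[97,35],"x":[95,96,93],"ymr":[4,26,25,92,69]}
After op 3 (remove /ymr/4): {"iw":{"d":40,"jwa":71,"km":11,"sk":9},"lf":[97,35],"x":[95,96,93],"ymr":[4,26,25,92]}
After op 4 (remove /x/1): {"iw":{"d":40,"jwa":71,"km":11,"sk":9},"lf":[97,35],"x":[95,93],"ymr":[4,26,25,92]}
After op 5 (remove /iw/jwa): {"iw":{"d":40,"km":11,"sk":9},"lf":[97,35],"x":[95,93],"ymr":[4,26,25,92]}
After op 6 (remove /ymr/0): {"iw":{"d":40,"km":11,"sk":9},"lf":[97,35],"x":[95,93],"ymr":[26,25,92]}
After op 7 (add /itb 29): {"itb":29,"iw":{"d":40,"km":11,"sk":9},"lf":[97,35],"x":[95,93],"ymr":[26,25,92]}
After op 8 (add /iw/gxy 92): {"itb":29,"iw":{"d":40,"gxy":92,"km":11,"sk":9},"lf":[97,35],"x":[95,93],"ymr":[26,25,92]}
After op 9 (add /iw/av 15): {"itb":29,"iw":{"av":15,"d":40,"gxy":92,"km":11,"sk":9},"lf":[97,35],"x":[95,93],"ymr":[26,25,92]}
After op 10 (replace /ymr/0 78): {"itb":29,"iw":{"av":15,"d":40,"gxy":92,"km":11,"sk":9},"lf":[97,35],"x":[95,93],"ymr":[78,25,92]}
After op 11 (add /ymr/1 32): {"itb":29,"iw":{"av":15,"d":40,"gxy":92,"km":11,"sk":9},"lf":[97,35],"x":[95,93],"ymr":[78,32,25,92]}
After op 12 (replace /iw/sk 49): {"itb":29,"iw":{"av":15,"d":40,"gxy":92,"km":11,"sk":49},"lf":[97,35],"x":[95,93],"ymr":[78,32,25,92]}
After op 13 (add /ymr/2 36): {"itb":29,"iw":{"av":15,"d":40,"gxy":92,"km":11,"sk":49},"lf":[97,35],"x":[95,93],"ymr":[78,32,36,25,92]}
After op 14 (add /l 9): {"itb":29,"iw":{"av":15,"d":40,"gxy":92,"km":11,"sk":49},"l":9,"lf":[97,35],"x":[95,93],"ymr":[78,32,36,25,92]}
After op 15 (add /iw/khg 10): {"itb":29,"iw":{"av":15,"d":40,"gxy":92,"khg":10,"km":11,"sk":49},"l":9,"lf":[97,35],"x":[95,93],"ymr":[78,32,36,25,92]}
After op 16 (add /ymr 60): {"itb":29,"iw":{"av":15,"d":40,"gxy":92,"khg":10,"km":11,"sk":49},"l":9,"lf":[97,35],"x":[95,93],"ymr":60}
After op 17 (add /x/0 45): {"itb":29,"iw":{"av":15,"d":40,"gxy":92,"khg":10,"km":11,"sk":49},"l":9,"lf":[97,35],"x":[45,95,93],"ymr":60}
Size at the root: 6

Answer: 6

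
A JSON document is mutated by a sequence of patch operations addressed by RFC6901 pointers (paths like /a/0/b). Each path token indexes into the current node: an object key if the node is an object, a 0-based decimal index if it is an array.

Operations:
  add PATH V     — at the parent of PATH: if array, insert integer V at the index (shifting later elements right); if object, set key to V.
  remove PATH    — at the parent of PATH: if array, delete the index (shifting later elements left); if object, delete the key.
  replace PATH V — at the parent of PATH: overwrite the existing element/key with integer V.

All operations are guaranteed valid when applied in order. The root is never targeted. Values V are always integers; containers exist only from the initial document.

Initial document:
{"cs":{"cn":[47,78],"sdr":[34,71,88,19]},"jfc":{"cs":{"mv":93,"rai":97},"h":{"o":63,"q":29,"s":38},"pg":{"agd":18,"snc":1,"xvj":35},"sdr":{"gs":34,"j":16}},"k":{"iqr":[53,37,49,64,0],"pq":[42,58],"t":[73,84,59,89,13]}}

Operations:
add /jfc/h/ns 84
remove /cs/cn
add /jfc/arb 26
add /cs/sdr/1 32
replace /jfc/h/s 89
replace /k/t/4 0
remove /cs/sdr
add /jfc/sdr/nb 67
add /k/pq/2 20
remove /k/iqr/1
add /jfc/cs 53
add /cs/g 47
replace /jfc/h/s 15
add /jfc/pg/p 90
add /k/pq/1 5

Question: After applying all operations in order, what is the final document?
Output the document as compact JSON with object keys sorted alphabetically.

After op 1 (add /jfc/h/ns 84): {"cs":{"cn":[47,78],"sdr":[34,71,88,19]},"jfc":{"cs":{"mv":93,"rai":97},"h":{"ns":84,"o":63,"q":29,"s":38},"pg":{"agd":18,"snc":1,"xvj":35},"sdr":{"gs":34,"j":16}},"k":{"iqr":[53,37,49,64,0],"pq":[42,58],"t":[73,84,59,89,13]}}
After op 2 (remove /cs/cn): {"cs":{"sdr":[34,71,88,19]},"jfc":{"cs":{"mv":93,"rai":97},"h":{"ns":84,"o":63,"q":29,"s":38},"pg":{"agd":18,"snc":1,"xvj":35},"sdr":{"gs":34,"j":16}},"k":{"iqr":[53,37,49,64,0],"pq":[42,58],"t":[73,84,59,89,13]}}
After op 3 (add /jfc/arb 26): {"cs":{"sdr":[34,71,88,19]},"jfc":{"arb":26,"cs":{"mv":93,"rai":97},"h":{"ns":84,"o":63,"q":29,"s":38},"pg":{"agd":18,"snc":1,"xvj":35},"sdr":{"gs":34,"j":16}},"k":{"iqr":[53,37,49,64,0],"pq":[42,58],"t":[73,84,59,89,13]}}
After op 4 (add /cs/sdr/1 32): {"cs":{"sdr":[34,32,71,88,19]},"jfc":{"arb":26,"cs":{"mv":93,"rai":97},"h":{"ns":84,"o":63,"q":29,"s":38},"pg":{"agd":18,"snc":1,"xvj":35},"sdr":{"gs":34,"j":16}},"k":{"iqr":[53,37,49,64,0],"pq":[42,58],"t":[73,84,59,89,13]}}
After op 5 (replace /jfc/h/s 89): {"cs":{"sdr":[34,32,71,88,19]},"jfc":{"arb":26,"cs":{"mv":93,"rai":97},"h":{"ns":84,"o":63,"q":29,"s":89},"pg":{"agd":18,"snc":1,"xvj":35},"sdr":{"gs":34,"j":16}},"k":{"iqr":[53,37,49,64,0],"pq":[42,58],"t":[73,84,59,89,13]}}
After op 6 (replace /k/t/4 0): {"cs":{"sdr":[34,32,71,88,19]},"jfc":{"arb":26,"cs":{"mv":93,"rai":97},"h":{"ns":84,"o":63,"q":29,"s":89},"pg":{"agd":18,"snc":1,"xvj":35},"sdr":{"gs":34,"j":16}},"k":{"iqr":[53,37,49,64,0],"pq":[42,58],"t":[73,84,59,89,0]}}
After op 7 (remove /cs/sdr): {"cs":{},"jfc":{"arb":26,"cs":{"mv":93,"rai":97},"h":{"ns":84,"o":63,"q":29,"s":89},"pg":{"agd":18,"snc":1,"xvj":35},"sdr":{"gs":34,"j":16}},"k":{"iqr":[53,37,49,64,0],"pq":[42,58],"t":[73,84,59,89,0]}}
After op 8 (add /jfc/sdr/nb 67): {"cs":{},"jfc":{"arb":26,"cs":{"mv":93,"rai":97},"h":{"ns":84,"o":63,"q":29,"s":89},"pg":{"agd":18,"snc":1,"xvj":35},"sdr":{"gs":34,"j":16,"nb":67}},"k":{"iqr":[53,37,49,64,0],"pq":[42,58],"t":[73,84,59,89,0]}}
After op 9 (add /k/pq/2 20): {"cs":{},"jfc":{"arb":26,"cs":{"mv":93,"rai":97},"h":{"ns":84,"o":63,"q":29,"s":89},"pg":{"agd":18,"snc":1,"xvj":35},"sdr":{"gs":34,"j":16,"nb":67}},"k":{"iqr":[53,37,49,64,0],"pq":[42,58,20],"t":[73,84,59,89,0]}}
After op 10 (remove /k/iqr/1): {"cs":{},"jfc":{"arb":26,"cs":{"mv":93,"rai":97},"h":{"ns":84,"o":63,"q":29,"s":89},"pg":{"agd":18,"snc":1,"xvj":35},"sdr":{"gs":34,"j":16,"nb":67}},"k":{"iqr":[53,49,64,0],"pq":[42,58,20],"t":[73,84,59,89,0]}}
After op 11 (add /jfc/cs 53): {"cs":{},"jfc":{"arb":26,"cs":53,"h":{"ns":84,"o":63,"q":29,"s":89},"pg":{"agd":18,"snc":1,"xvj":35},"sdr":{"gs":34,"j":16,"nb":67}},"k":{"iqr":[53,49,64,0],"pq":[42,58,20],"t":[73,84,59,89,0]}}
After op 12 (add /cs/g 47): {"cs":{"g":47},"jfc":{"arb":26,"cs":53,"h":{"ns":84,"o":63,"q":29,"s":89},"pg":{"agd":18,"snc":1,"xvj":35},"sdr":{"gs":34,"j":16,"nb":67}},"k":{"iqr":[53,49,64,0],"pq":[42,58,20],"t":[73,84,59,89,0]}}
After op 13 (replace /jfc/h/s 15): {"cs":{"g":47},"jfc":{"arb":26,"cs":53,"h":{"ns":84,"o":63,"q":29,"s":15},"pg":{"agd":18,"snc":1,"xvj":35},"sdr":{"gs":34,"j":16,"nb":67}},"k":{"iqr":[53,49,64,0],"pq":[42,58,20],"t":[73,84,59,89,0]}}
After op 14 (add /jfc/pg/p 90): {"cs":{"g":47},"jfc":{"arb":26,"cs":53,"h":{"ns":84,"o":63,"q":29,"s":15},"pg":{"agd":18,"p":90,"snc":1,"xvj":35},"sdr":{"gs":34,"j":16,"nb":67}},"k":{"iqr":[53,49,64,0],"pq":[42,58,20],"t":[73,84,59,89,0]}}
After op 15 (add /k/pq/1 5): {"cs":{"g":47},"jfc":{"arb":26,"cs":53,"h":{"ns":84,"o":63,"q":29,"s":15},"pg":{"agd":18,"p":90,"snc":1,"xvj":35},"sdr":{"gs":34,"j":16,"nb":67}},"k":{"iqr":[53,49,64,0],"pq":[42,5,58,20],"t":[73,84,59,89,0]}}

Answer: {"cs":{"g":47},"jfc":{"arb":26,"cs":53,"h":{"ns":84,"o":63,"q":29,"s":15},"pg":{"agd":18,"p":90,"snc":1,"xvj":35},"sdr":{"gs":34,"j":16,"nb":67}},"k":{"iqr":[53,49,64,0],"pq":[42,5,58,20],"t":[73,84,59,89,0]}}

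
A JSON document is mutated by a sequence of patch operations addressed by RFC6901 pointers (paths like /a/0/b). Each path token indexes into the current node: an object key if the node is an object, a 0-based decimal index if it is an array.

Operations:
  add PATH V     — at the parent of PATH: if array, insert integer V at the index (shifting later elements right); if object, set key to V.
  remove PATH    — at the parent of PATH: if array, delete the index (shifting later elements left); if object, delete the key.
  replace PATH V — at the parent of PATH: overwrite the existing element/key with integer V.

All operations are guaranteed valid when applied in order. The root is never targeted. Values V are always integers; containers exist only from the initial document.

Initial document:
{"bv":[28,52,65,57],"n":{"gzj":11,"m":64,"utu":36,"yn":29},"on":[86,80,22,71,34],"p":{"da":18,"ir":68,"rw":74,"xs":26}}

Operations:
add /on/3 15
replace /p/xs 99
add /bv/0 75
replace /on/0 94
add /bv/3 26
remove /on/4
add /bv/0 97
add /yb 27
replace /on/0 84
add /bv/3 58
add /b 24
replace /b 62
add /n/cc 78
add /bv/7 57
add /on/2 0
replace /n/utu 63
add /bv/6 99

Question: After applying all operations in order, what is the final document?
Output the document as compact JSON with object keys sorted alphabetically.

Answer: {"b":62,"bv":[97,75,28,58,52,26,99,65,57,57],"n":{"cc":78,"gzj":11,"m":64,"utu":63,"yn":29},"on":[84,80,0,22,15,34],"p":{"da":18,"ir":68,"rw":74,"xs":99},"yb":27}

Derivation:
After op 1 (add /on/3 15): {"bv":[28,52,65,57],"n":{"gzj":11,"m":64,"utu":36,"yn":29},"on":[86,80,22,15,71,34],"p":{"da":18,"ir":68,"rw":74,"xs":26}}
After op 2 (replace /p/xs 99): {"bv":[28,52,65,57],"n":{"gzj":11,"m":64,"utu":36,"yn":29},"on":[86,80,22,15,71,34],"p":{"da":18,"ir":68,"rw":74,"xs":99}}
After op 3 (add /bv/0 75): {"bv":[75,28,52,65,57],"n":{"gzj":11,"m":64,"utu":36,"yn":29},"on":[86,80,22,15,71,34],"p":{"da":18,"ir":68,"rw":74,"xs":99}}
After op 4 (replace /on/0 94): {"bv":[75,28,52,65,57],"n":{"gzj":11,"m":64,"utu":36,"yn":29},"on":[94,80,22,15,71,34],"p":{"da":18,"ir":68,"rw":74,"xs":99}}
After op 5 (add /bv/3 26): {"bv":[75,28,52,26,65,57],"n":{"gzj":11,"m":64,"utu":36,"yn":29},"on":[94,80,22,15,71,34],"p":{"da":18,"ir":68,"rw":74,"xs":99}}
After op 6 (remove /on/4): {"bv":[75,28,52,26,65,57],"n":{"gzj":11,"m":64,"utu":36,"yn":29},"on":[94,80,22,15,34],"p":{"da":18,"ir":68,"rw":74,"xs":99}}
After op 7 (add /bv/0 97): {"bv":[97,75,28,52,26,65,57],"n":{"gzj":11,"m":64,"utu":36,"yn":29},"on":[94,80,22,15,34],"p":{"da":18,"ir":68,"rw":74,"xs":99}}
After op 8 (add /yb 27): {"bv":[97,75,28,52,26,65,57],"n":{"gzj":11,"m":64,"utu":36,"yn":29},"on":[94,80,22,15,34],"p":{"da":18,"ir":68,"rw":74,"xs":99},"yb":27}
After op 9 (replace /on/0 84): {"bv":[97,75,28,52,26,65,57],"n":{"gzj":11,"m":64,"utu":36,"yn":29},"on":[84,80,22,15,34],"p":{"da":18,"ir":68,"rw":74,"xs":99},"yb":27}
After op 10 (add /bv/3 58): {"bv":[97,75,28,58,52,26,65,57],"n":{"gzj":11,"m":64,"utu":36,"yn":29},"on":[84,80,22,15,34],"p":{"da":18,"ir":68,"rw":74,"xs":99},"yb":27}
After op 11 (add /b 24): {"b":24,"bv":[97,75,28,58,52,26,65,57],"n":{"gzj":11,"m":64,"utu":36,"yn":29},"on":[84,80,22,15,34],"p":{"da":18,"ir":68,"rw":74,"xs":99},"yb":27}
After op 12 (replace /b 62): {"b":62,"bv":[97,75,28,58,52,26,65,57],"n":{"gzj":11,"m":64,"utu":36,"yn":29},"on":[84,80,22,15,34],"p":{"da":18,"ir":68,"rw":74,"xs":99},"yb":27}
After op 13 (add /n/cc 78): {"b":62,"bv":[97,75,28,58,52,26,65,57],"n":{"cc":78,"gzj":11,"m":64,"utu":36,"yn":29},"on":[84,80,22,15,34],"p":{"da":18,"ir":68,"rw":74,"xs":99},"yb":27}
After op 14 (add /bv/7 57): {"b":62,"bv":[97,75,28,58,52,26,65,57,57],"n":{"cc":78,"gzj":11,"m":64,"utu":36,"yn":29},"on":[84,80,22,15,34],"p":{"da":18,"ir":68,"rw":74,"xs":99},"yb":27}
After op 15 (add /on/2 0): {"b":62,"bv":[97,75,28,58,52,26,65,57,57],"n":{"cc":78,"gzj":11,"m":64,"utu":36,"yn":29},"on":[84,80,0,22,15,34],"p":{"da":18,"ir":68,"rw":74,"xs":99},"yb":27}
After op 16 (replace /n/utu 63): {"b":62,"bv":[97,75,28,58,52,26,65,57,57],"n":{"cc":78,"gzj":11,"m":64,"utu":63,"yn":29},"on":[84,80,0,22,15,34],"p":{"da":18,"ir":68,"rw":74,"xs":99},"yb":27}
After op 17 (add /bv/6 99): {"b":62,"bv":[97,75,28,58,52,26,99,65,57,57],"n":{"cc":78,"gzj":11,"m":64,"utu":63,"yn":29},"on":[84,80,0,22,15,34],"p":{"da":18,"ir":68,"rw":74,"xs":99},"yb":27}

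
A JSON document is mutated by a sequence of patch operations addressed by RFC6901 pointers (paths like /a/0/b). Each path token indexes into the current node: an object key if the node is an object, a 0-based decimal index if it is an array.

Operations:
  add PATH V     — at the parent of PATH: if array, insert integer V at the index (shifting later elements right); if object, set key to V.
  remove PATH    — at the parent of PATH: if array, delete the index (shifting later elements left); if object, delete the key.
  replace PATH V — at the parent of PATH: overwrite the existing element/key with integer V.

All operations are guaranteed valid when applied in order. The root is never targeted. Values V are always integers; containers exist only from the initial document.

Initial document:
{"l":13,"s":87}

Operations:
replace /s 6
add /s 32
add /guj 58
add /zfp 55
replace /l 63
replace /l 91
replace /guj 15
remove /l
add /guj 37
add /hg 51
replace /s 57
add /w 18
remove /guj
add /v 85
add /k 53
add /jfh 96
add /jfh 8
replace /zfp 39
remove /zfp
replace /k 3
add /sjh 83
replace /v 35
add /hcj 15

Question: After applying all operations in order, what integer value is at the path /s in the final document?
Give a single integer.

After op 1 (replace /s 6): {"l":13,"s":6}
After op 2 (add /s 32): {"l":13,"s":32}
After op 3 (add /guj 58): {"guj":58,"l":13,"s":32}
After op 4 (add /zfp 55): {"guj":58,"l":13,"s":32,"zfp":55}
After op 5 (replace /l 63): {"guj":58,"l":63,"s":32,"zfp":55}
After op 6 (replace /l 91): {"guj":58,"l":91,"s":32,"zfp":55}
After op 7 (replace /guj 15): {"guj":15,"l":91,"s":32,"zfp":55}
After op 8 (remove /l): {"guj":15,"s":32,"zfp":55}
After op 9 (add /guj 37): {"guj":37,"s":32,"zfp":55}
After op 10 (add /hg 51): {"guj":37,"hg":51,"s":32,"zfp":55}
After op 11 (replace /s 57): {"guj":37,"hg":51,"s":57,"zfp":55}
After op 12 (add /w 18): {"guj":37,"hg":51,"s":57,"w":18,"zfp":55}
After op 13 (remove /guj): {"hg":51,"s":57,"w":18,"zfp":55}
After op 14 (add /v 85): {"hg":51,"s":57,"v":85,"w":18,"zfp":55}
After op 15 (add /k 53): {"hg":51,"k":53,"s":57,"v":85,"w":18,"zfp":55}
After op 16 (add /jfh 96): {"hg":51,"jfh":96,"k":53,"s":57,"v":85,"w":18,"zfp":55}
After op 17 (add /jfh 8): {"hg":51,"jfh":8,"k":53,"s":57,"v":85,"w":18,"zfp":55}
After op 18 (replace /zfp 39): {"hg":51,"jfh":8,"k":53,"s":57,"v":85,"w":18,"zfp":39}
After op 19 (remove /zfp): {"hg":51,"jfh":8,"k":53,"s":57,"v":85,"w":18}
After op 20 (replace /k 3): {"hg":51,"jfh":8,"k":3,"s":57,"v":85,"w":18}
After op 21 (add /sjh 83): {"hg":51,"jfh":8,"k":3,"s":57,"sjh":83,"v":85,"w":18}
After op 22 (replace /v 35): {"hg":51,"jfh":8,"k":3,"s":57,"sjh":83,"v":35,"w":18}
After op 23 (add /hcj 15): {"hcj":15,"hg":51,"jfh":8,"k":3,"s":57,"sjh":83,"v":35,"w":18}
Value at /s: 57

Answer: 57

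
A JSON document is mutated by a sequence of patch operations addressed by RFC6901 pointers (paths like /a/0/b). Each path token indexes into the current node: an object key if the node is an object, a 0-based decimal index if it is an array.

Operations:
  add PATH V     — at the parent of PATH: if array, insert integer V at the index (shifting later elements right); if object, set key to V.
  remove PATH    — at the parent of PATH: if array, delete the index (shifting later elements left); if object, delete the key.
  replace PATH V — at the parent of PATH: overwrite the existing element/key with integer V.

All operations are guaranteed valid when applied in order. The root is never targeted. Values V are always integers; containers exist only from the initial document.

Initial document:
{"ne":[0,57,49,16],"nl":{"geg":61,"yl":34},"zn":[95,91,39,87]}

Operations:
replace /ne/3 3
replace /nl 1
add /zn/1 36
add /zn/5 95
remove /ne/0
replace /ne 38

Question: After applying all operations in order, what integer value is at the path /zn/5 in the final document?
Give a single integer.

Answer: 95

Derivation:
After op 1 (replace /ne/3 3): {"ne":[0,57,49,3],"nl":{"geg":61,"yl":34},"zn":[95,91,39,87]}
After op 2 (replace /nl 1): {"ne":[0,57,49,3],"nl":1,"zn":[95,91,39,87]}
After op 3 (add /zn/1 36): {"ne":[0,57,49,3],"nl":1,"zn":[95,36,91,39,87]}
After op 4 (add /zn/5 95): {"ne":[0,57,49,3],"nl":1,"zn":[95,36,91,39,87,95]}
After op 5 (remove /ne/0): {"ne":[57,49,3],"nl":1,"zn":[95,36,91,39,87,95]}
After op 6 (replace /ne 38): {"ne":38,"nl":1,"zn":[95,36,91,39,87,95]}
Value at /zn/5: 95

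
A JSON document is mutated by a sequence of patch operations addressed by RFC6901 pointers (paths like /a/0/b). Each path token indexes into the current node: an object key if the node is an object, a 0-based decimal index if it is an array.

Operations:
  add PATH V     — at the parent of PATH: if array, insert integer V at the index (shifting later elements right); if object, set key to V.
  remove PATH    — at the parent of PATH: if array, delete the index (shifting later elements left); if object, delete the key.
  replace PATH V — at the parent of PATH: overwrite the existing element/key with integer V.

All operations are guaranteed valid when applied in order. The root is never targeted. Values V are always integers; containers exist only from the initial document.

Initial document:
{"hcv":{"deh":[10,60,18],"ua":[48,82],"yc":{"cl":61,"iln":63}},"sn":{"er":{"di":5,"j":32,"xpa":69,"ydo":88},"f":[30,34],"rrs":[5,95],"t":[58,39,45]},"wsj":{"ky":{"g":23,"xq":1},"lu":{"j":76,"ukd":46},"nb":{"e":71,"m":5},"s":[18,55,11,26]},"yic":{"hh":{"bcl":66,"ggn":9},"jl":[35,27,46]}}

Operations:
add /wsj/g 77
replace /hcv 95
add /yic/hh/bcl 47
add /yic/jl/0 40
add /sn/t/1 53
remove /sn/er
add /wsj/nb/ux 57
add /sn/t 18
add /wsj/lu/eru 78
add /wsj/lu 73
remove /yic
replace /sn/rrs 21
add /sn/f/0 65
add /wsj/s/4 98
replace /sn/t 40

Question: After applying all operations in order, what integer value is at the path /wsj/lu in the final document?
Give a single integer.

After op 1 (add /wsj/g 77): {"hcv":{"deh":[10,60,18],"ua":[48,82],"yc":{"cl":61,"iln":63}},"sn":{"er":{"di":5,"j":32,"xpa":69,"ydo":88},"f":[30,34],"rrs":[5,95],"t":[58,39,45]},"wsj":{"g":77,"ky":{"g":23,"xq":1},"lu":{"j":76,"ukd":46},"nb":{"e":71,"m":5},"s":[18,55,11,26]},"yic":{"hh":{"bcl":66,"ggn":9},"jl":[35,27,46]}}
After op 2 (replace /hcv 95): {"hcv":95,"sn":{"er":{"di":5,"j":32,"xpa":69,"ydo":88},"f":[30,34],"rrs":[5,95],"t":[58,39,45]},"wsj":{"g":77,"ky":{"g":23,"xq":1},"lu":{"j":76,"ukd":46},"nb":{"e":71,"m":5},"s":[18,55,11,26]},"yic":{"hh":{"bcl":66,"ggn":9},"jl":[35,27,46]}}
After op 3 (add /yic/hh/bcl 47): {"hcv":95,"sn":{"er":{"di":5,"j":32,"xpa":69,"ydo":88},"f":[30,34],"rrs":[5,95],"t":[58,39,45]},"wsj":{"g":77,"ky":{"g":23,"xq":1},"lu":{"j":76,"ukd":46},"nb":{"e":71,"m":5},"s":[18,55,11,26]},"yic":{"hh":{"bcl":47,"ggn":9},"jl":[35,27,46]}}
After op 4 (add /yic/jl/0 40): {"hcv":95,"sn":{"er":{"di":5,"j":32,"xpa":69,"ydo":88},"f":[30,34],"rrs":[5,95],"t":[58,39,45]},"wsj":{"g":77,"ky":{"g":23,"xq":1},"lu":{"j":76,"ukd":46},"nb":{"e":71,"m":5},"s":[18,55,11,26]},"yic":{"hh":{"bcl":47,"ggn":9},"jl":[40,35,27,46]}}
After op 5 (add /sn/t/1 53): {"hcv":95,"sn":{"er":{"di":5,"j":32,"xpa":69,"ydo":88},"f":[30,34],"rrs":[5,95],"t":[58,53,39,45]},"wsj":{"g":77,"ky":{"g":23,"xq":1},"lu":{"j":76,"ukd":46},"nb":{"e":71,"m":5},"s":[18,55,11,26]},"yic":{"hh":{"bcl":47,"ggn":9},"jl":[40,35,27,46]}}
After op 6 (remove /sn/er): {"hcv":95,"sn":{"f":[30,34],"rrs":[5,95],"t":[58,53,39,45]},"wsj":{"g":77,"ky":{"g":23,"xq":1},"lu":{"j":76,"ukd":46},"nb":{"e":71,"m":5},"s":[18,55,11,26]},"yic":{"hh":{"bcl":47,"ggn":9},"jl":[40,35,27,46]}}
After op 7 (add /wsj/nb/ux 57): {"hcv":95,"sn":{"f":[30,34],"rrs":[5,95],"t":[58,53,39,45]},"wsj":{"g":77,"ky":{"g":23,"xq":1},"lu":{"j":76,"ukd":46},"nb":{"e":71,"m":5,"ux":57},"s":[18,55,11,26]},"yic":{"hh":{"bcl":47,"ggn":9},"jl":[40,35,27,46]}}
After op 8 (add /sn/t 18): {"hcv":95,"sn":{"f":[30,34],"rrs":[5,95],"t":18},"wsj":{"g":77,"ky":{"g":23,"xq":1},"lu":{"j":76,"ukd":46},"nb":{"e":71,"m":5,"ux":57},"s":[18,55,11,26]},"yic":{"hh":{"bcl":47,"ggn":9},"jl":[40,35,27,46]}}
After op 9 (add /wsj/lu/eru 78): {"hcv":95,"sn":{"f":[30,34],"rrs":[5,95],"t":18},"wsj":{"g":77,"ky":{"g":23,"xq":1},"lu":{"eru":78,"j":76,"ukd":46},"nb":{"e":71,"m":5,"ux":57},"s":[18,55,11,26]},"yic":{"hh":{"bcl":47,"ggn":9},"jl":[40,35,27,46]}}
After op 10 (add /wsj/lu 73): {"hcv":95,"sn":{"f":[30,34],"rrs":[5,95],"t":18},"wsj":{"g":77,"ky":{"g":23,"xq":1},"lu":73,"nb":{"e":71,"m":5,"ux":57},"s":[18,55,11,26]},"yic":{"hh":{"bcl":47,"ggn":9},"jl":[40,35,27,46]}}
After op 11 (remove /yic): {"hcv":95,"sn":{"f":[30,34],"rrs":[5,95],"t":18},"wsj":{"g":77,"ky":{"g":23,"xq":1},"lu":73,"nb":{"e":71,"m":5,"ux":57},"s":[18,55,11,26]}}
After op 12 (replace /sn/rrs 21): {"hcv":95,"sn":{"f":[30,34],"rrs":21,"t":18},"wsj":{"g":77,"ky":{"g":23,"xq":1},"lu":73,"nb":{"e":71,"m":5,"ux":57},"s":[18,55,11,26]}}
After op 13 (add /sn/f/0 65): {"hcv":95,"sn":{"f":[65,30,34],"rrs":21,"t":18},"wsj":{"g":77,"ky":{"g":23,"xq":1},"lu":73,"nb":{"e":71,"m":5,"ux":57},"s":[18,55,11,26]}}
After op 14 (add /wsj/s/4 98): {"hcv":95,"sn":{"f":[65,30,34],"rrs":21,"t":18},"wsj":{"g":77,"ky":{"g":23,"xq":1},"lu":73,"nb":{"e":71,"m":5,"ux":57},"s":[18,55,11,26,98]}}
After op 15 (replace /sn/t 40): {"hcv":95,"sn":{"f":[65,30,34],"rrs":21,"t":40},"wsj":{"g":77,"ky":{"g":23,"xq":1},"lu":73,"nb":{"e":71,"m":5,"ux":57},"s":[18,55,11,26,98]}}
Value at /wsj/lu: 73

Answer: 73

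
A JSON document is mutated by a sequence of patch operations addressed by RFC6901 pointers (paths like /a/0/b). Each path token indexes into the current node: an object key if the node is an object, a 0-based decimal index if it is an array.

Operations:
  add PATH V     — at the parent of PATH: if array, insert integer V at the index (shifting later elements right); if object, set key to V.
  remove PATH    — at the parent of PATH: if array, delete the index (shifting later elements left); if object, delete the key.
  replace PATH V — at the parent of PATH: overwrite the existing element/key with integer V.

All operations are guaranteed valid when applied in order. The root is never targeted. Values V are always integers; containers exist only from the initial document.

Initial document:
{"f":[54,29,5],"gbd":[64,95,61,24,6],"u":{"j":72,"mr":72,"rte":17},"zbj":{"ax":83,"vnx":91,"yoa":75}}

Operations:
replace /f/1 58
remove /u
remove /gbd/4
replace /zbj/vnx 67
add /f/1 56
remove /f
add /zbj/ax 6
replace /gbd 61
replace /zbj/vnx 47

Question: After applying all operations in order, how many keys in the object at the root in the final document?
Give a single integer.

After op 1 (replace /f/1 58): {"f":[54,58,5],"gbd":[64,95,61,24,6],"u":{"j":72,"mr":72,"rte":17},"zbj":{"ax":83,"vnx":91,"yoa":75}}
After op 2 (remove /u): {"f":[54,58,5],"gbd":[64,95,61,24,6],"zbj":{"ax":83,"vnx":91,"yoa":75}}
After op 3 (remove /gbd/4): {"f":[54,58,5],"gbd":[64,95,61,24],"zbj":{"ax":83,"vnx":91,"yoa":75}}
After op 4 (replace /zbj/vnx 67): {"f":[54,58,5],"gbd":[64,95,61,24],"zbj":{"ax":83,"vnx":67,"yoa":75}}
After op 5 (add /f/1 56): {"f":[54,56,58,5],"gbd":[64,95,61,24],"zbj":{"ax":83,"vnx":67,"yoa":75}}
After op 6 (remove /f): {"gbd":[64,95,61,24],"zbj":{"ax":83,"vnx":67,"yoa":75}}
After op 7 (add /zbj/ax 6): {"gbd":[64,95,61,24],"zbj":{"ax":6,"vnx":67,"yoa":75}}
After op 8 (replace /gbd 61): {"gbd":61,"zbj":{"ax":6,"vnx":67,"yoa":75}}
After op 9 (replace /zbj/vnx 47): {"gbd":61,"zbj":{"ax":6,"vnx":47,"yoa":75}}
Size at the root: 2

Answer: 2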